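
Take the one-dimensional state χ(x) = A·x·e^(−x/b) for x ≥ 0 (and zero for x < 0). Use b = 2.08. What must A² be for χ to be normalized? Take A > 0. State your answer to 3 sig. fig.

The normalization condition is ∫|χ|² dx = 1 from 0 to ∞.
Recall ∫₀^∞ x^m e^(−x/β) dx = m!·β^(m+1), with χ = A·x·e^(−x/b), the integral evaluates to A²·[b^3/4].
Hence A² = 1/[b^3/4].
With b = 2.08: A² = 0.4445 and A = 0.6667.

A^2 ≈ 0.444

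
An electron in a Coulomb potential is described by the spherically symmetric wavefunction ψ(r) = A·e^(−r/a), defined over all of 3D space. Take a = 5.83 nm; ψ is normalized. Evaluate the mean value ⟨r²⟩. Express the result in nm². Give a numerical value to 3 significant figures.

⟨r²⟩ = ∫ r^2 |ψ|² 4πr² dr over the full domain.
With ∫₀^∞ r^4 e^(−αr) dr = 4!/α^5, the ratio of the moment integral to the normalization integral gives ⟨r²⟩ = 3·a^2.
Putting a = 5.83 gives 102.0.

⟨r^2⟩ ≈ 102 nm^2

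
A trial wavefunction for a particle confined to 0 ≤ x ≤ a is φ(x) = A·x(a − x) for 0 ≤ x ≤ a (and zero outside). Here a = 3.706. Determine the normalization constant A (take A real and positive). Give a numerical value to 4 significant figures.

We need A² ∫|f|² dx = 1, taking the integral from 0 to a.
Expanding the polynomial and integrating term by term, the integral (without the A² prefactor) comes out to a^5/30.
Setting this equal to 1 gives A² = 1/(a^5/30).
Substituting a = 3.706 gives A² = 0.042914, so A = 0.20716.

A ≈ 0.2072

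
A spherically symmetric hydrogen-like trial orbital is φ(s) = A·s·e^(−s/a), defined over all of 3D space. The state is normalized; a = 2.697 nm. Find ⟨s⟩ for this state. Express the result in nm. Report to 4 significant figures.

⟨s⟩ ≈ 6.743 nm

The expectation value is the |φ|²-weighted average of s: ∫ s|φ|² 4πs² ds.
With ∫₀^∞ s^5 e^(−αs) ds = 5!/α^6, since the A² factors cancel between numerator and denominator, ⟨s⟩ = 5·a/2.
Putting a = 2.697 gives 6.7425.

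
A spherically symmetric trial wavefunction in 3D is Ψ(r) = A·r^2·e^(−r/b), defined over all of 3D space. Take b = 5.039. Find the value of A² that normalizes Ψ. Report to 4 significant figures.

A^2 ≈ 1.715E-7

We need A² ∫|f|² 4πr² dr = 1, taking the integral from 0 to ∞.
The angular integral contributes 4π, leaving ∫₀^∞ r²|Ψ|² dr.
Recall ∫₀^∞ r^m e^(−r/β) dr = m!·β^(m+1), with Ψ = A·r^2·e^(−r/b), the integral evaluates to A²·[45·π·b^7/2].
Hence A² = 1/[45·π·b^7/2].
Substituting b = 5.039 gives A² = 1.7150E-7, so A = 0.00041412.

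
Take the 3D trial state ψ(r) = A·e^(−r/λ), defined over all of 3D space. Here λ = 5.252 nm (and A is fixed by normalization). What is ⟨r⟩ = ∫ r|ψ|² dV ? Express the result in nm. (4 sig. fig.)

⟨r⟩ ≈ 7.878 nm

By definition ⟨r⟩ = ∫ r |ψ(r)|² 4πr² dr.
Using ∫₀^∞ rⁿ e^(−αr) dr = n!/αⁿ⁺¹, since the A² factors cancel between numerator and denominator, ⟨r⟩ = 3·λ/2.
Putting λ = 5.252 gives 7.8780.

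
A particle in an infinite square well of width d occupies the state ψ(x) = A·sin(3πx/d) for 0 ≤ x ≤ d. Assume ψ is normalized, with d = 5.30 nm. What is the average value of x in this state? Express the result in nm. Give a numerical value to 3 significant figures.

⟨x⟩ = ∫ x |ψ|² dx over the full domain.
With ∫₀^d sin²(nπx/d) dx = d/2, since the A² factors cancel between numerator and denominator, ⟨x⟩ = d/2.
Putting d = 5.30 gives 2.650.

⟨x⟩ ≈ 2.65 nm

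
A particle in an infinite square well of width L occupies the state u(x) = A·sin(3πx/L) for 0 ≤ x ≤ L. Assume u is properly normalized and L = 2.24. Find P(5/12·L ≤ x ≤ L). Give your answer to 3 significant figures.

P ≈ 0.636

|u|² is the probability density, so P = ∫_{5/12·L}^{L} |u|² dx.
The normalization integral ∫|u|²dx over the whole domain equals L/2·A², and A² cancels in the ratio.
Substituting t = x/L, A² and the length scale cancel in the ratio: P = ∫_{5/12}^{1} sin(3·π·t)^2 dt / ∫_{0}^{1} sin(3·π·t)^2 dt.
With ∫ sin(3·π·t)^2 dt = t/2 - sin(6·π·t)/(12·π) + C, the region integral is 1/(12·π) + 7/24 and the full one is 1/2.
The result is P = (2 + 7·π)/(12·π).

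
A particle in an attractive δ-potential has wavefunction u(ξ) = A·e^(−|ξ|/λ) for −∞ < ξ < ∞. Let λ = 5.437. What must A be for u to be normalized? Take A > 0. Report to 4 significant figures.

A ≈ 0.4289

We need A² ∫|f|² dξ = 1, taking the integral from −∞ to ∞.
∫|u|² dξ = A²·(λ).
So A² = (λ)^(−1).
Substituting λ = 5.437 gives A² = 0.18392, so A = 0.42886.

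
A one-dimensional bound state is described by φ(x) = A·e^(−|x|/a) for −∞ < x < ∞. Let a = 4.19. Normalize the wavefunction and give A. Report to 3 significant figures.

Normalization requires ∫|φ|² dx = 1, integrated from −∞ to ∞.
Carrying out the integral gives A² · a.
So A² = (a)^(−1).
Plugging in a = 4.19 yields A = 0.4885.

A ≈ 0.489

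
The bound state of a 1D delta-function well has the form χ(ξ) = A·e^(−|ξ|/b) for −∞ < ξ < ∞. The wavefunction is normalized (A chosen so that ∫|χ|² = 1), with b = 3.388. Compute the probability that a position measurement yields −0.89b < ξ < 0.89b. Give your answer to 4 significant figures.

The probability is P = ∫ |χ|² dξ over [−0.89b, 0.89b].
The normalization integral ∫|χ|²dξ over the whole domain equals b·A², and A² cancels in the ratio.
Both integrals are even about ξ = 0, so only the ξ ≥ 0 halves are needed (the factors of 2 cancel). Substituting u = ξ/b, A² and the length scale cancel in the ratio: P = ∫_{0}^{0.89} e^(-2·u) du / ∫_{0}^{∞} e^(-2·u) du.
An antiderivative of e^(-2·u) is -e^(-2·u)/2; evaluating from 0 to 0.89 gives 1/2 - e^(-89/50)/2, while the full integral is 1/2.
The result is P = 0.83136.

P ≈ 0.8314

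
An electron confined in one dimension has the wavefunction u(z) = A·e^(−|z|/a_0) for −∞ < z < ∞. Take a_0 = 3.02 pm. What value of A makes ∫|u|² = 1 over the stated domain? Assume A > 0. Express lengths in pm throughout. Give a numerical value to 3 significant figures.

Normalization requires ∫|u|² dz = 1, integrated from −∞ to ∞.
Carrying out the integral gives A² · a_0.
So A² = (a_0)^(−1).
With a_0 = 3.02: A² = 0.3311 and A = 0.5754.

A ≈ 0.575 pm^(-1/2)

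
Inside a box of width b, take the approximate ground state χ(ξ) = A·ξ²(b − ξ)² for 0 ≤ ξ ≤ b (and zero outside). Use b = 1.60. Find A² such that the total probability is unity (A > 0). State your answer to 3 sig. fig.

Normalization requires ∫|χ|² dξ = 1, integrated from 0 to b.
The integral (without the A² prefactor) comes out to b^9/630.
Plugging in b = 1.60 yields A = 3.028.

A^2 ≈ 9.17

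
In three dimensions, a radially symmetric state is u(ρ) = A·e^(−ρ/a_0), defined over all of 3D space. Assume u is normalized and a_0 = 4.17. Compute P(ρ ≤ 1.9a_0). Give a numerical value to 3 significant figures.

Integrate the radial probability density 4πρ²|u|² over ρ ≤ 1.9a_0.
Normalization gives A² = 1/(π·a_0^3).
Substituting t = ρ/a_0, A², 4π and the length scale all cancel in the ratio: P = ∫_{0}^{1.9} t^2·e^(-2·t) dt / ∫_{0}^{∞} t^2·e^(-2·t) dt.
An antiderivative of t^2·e^(-2·t) is -(2·t^2 + 2·t + 1)·e^(-2·t)/4; evaluating from 0 to 1.9 gives 1/4 - 601·e^(-19/5)/200, while the full integral is 1/4.
Taking the ratio yields P = 0.7311.

P ≈ 0.731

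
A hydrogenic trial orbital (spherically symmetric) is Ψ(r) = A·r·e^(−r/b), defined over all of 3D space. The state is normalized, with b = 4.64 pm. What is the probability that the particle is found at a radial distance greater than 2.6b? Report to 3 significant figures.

P = ∫ |Ψ|² 4πr² dr over r > 2.6b.
The full normalization integral is A²·[3·π·b^5] = 1, fixing A².
Substituting u = r/b, A², 4π and the length scale all cancel in the ratio: P = ∫_{2.6}^{∞} u^4·e^(-2·u) du / ∫_{0}^{∞} u^4·e^(-2·u) du.
Using ∫ u^4·e^(-2·u) du = -(u^4/2 + u^3 + 3·u^2/2 + 3·u/2 + 3/4)·e^(-2·u), the numerator is ≈ 0.30460 and the denominator is 3/4.
The region integral divided by the full integral gives P = 0.4061.

P ≈ 0.406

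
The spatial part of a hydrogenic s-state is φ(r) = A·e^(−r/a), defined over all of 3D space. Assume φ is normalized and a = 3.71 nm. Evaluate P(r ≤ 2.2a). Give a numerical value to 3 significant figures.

With dV = 4πr²dr, the probability is ∫|φ|² dV over r ≤ 2.2a.
The full normalization integral is A²·[π·a^3] = 1, fixing A².
Substituting u = r/a, A², 4π and the length scale all cancel in the ratio: P = ∫_{0}^{2.2} u^2·e^(-2·u) du / ∫_{0}^{∞} u^2·e^(-2·u) du.
Using ∫ u^2·e^(-2·u) du = -(2·u^2 + 2·u + 1)·e^(-2·u)/4, the numerator is 1/4 - 377·e^(-22/5)/100 and the denominator is 1/4.
The region integral divided by the full integral gives P = 0.8149.

P ≈ 0.815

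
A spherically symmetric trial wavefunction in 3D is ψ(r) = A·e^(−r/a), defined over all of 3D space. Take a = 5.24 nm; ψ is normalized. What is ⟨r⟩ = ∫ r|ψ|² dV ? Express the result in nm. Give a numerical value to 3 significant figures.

By definition ⟨r⟩ = ∫ r |ψ(r)|² 4πr² dr.
With ∫₀^∞ r^3 e^(−αr) dr = 3!/α^4, evaluating both integrals, ⟨r⟩ = 3·a/2.
Putting a = 5.24 gives 7.860.

⟨r⟩ ≈ 7.86 nm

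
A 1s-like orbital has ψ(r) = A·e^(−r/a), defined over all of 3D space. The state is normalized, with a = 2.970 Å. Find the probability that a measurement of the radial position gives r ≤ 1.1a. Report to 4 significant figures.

P ≈ 0.3773

P = ∫ |ψ|² 4πr² dr over r ≤ 1.1a.
A² is fixed by ∫₀^∞ 4πr²|ψ|² dr = 1, i.e. A² = (π·a^3)^(−1).
In terms of u = r/a (A², 4π and the length scale all cancel between numerator and denominator), P = [∫_{0}^{1.1} u^2·e^(-2·u) du] / [∫_{0}^{∞} u^2·e^(-2·u) du].
With ∫ u^2·e^(-2·u) du = -(2·u^2 + 2·u + 1)·e^(-2·u)/4 + C, the region integral is 1/4 - 281·e^(-11/5)/200 and the full one is 1/4.
The region integral divided by the full integral gives P = 0.37729.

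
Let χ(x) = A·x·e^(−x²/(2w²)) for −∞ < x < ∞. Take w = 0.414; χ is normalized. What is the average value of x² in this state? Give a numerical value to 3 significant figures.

By definition ⟨x²⟩ = ∫ x^2 |χ(x)|² dx.
Since the A² factors cancel between numerator and denominator, ⟨x²⟩ = 3·w^2/2.
Putting w = 0.414 gives 0.2571.

⟨x^2⟩ ≈ 0.257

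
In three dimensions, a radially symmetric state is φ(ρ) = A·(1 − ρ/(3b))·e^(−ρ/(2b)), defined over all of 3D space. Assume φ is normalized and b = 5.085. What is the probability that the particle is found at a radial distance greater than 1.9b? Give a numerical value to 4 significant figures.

P ≈ 0.6866

P = ∫ |φ|² 4πρ² dρ over ρ > 1.9b.
Normalization gives A² = 1/(8·π·b^3/3).
In terms of u = ρ/b (A², 4π and the length scale all cancel between numerator and denominator), P = [∫_{1.9}^{∞} u^2·(1 - u/3)^2·e^(-u) du] / [∫_{0}^{∞} u^2·(1 - u/3)^2·e^(-u) du].
Using ∫ u^2·(1 - u/3)^2·e^(-u) du = (-u^4 + 2·u^3 - 3·u^2 - 6·u - 6)·e^(-u)/9, the numerator is ≈ 0.457748 and the denominator is 2/3.
This evaluates to P = 0.68662.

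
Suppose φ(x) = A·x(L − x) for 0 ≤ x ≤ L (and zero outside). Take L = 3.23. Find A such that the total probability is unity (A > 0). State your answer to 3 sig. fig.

The normalization condition is ∫|φ|² dx = 1 from 0 to L.
Expanding the polynomial and integrating term by term, the integral (without the A² prefactor) comes out to L^5/30.
Substituting L = 3.23 gives A² = 0.08533, so A = 0.2921.

A ≈ 0.292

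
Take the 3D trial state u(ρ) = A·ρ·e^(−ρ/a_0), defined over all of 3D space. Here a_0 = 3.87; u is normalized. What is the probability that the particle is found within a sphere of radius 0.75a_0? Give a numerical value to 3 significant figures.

With dV = 4πρ²dρ, the probability is ∫|u|² dV over ρ ≤ 0.75a_0.
Normalization gives A² = 1/(3·π·a_0^5).
In terms of t = ρ/a_0 (A², 4π and the length scale all cancel between numerator and denominator), P = [∫_{0}^{0.75} t^4·e^(-2·t) dt] / [∫_{0}^{∞} t^4·e^(-2·t) dt].
Using ∫ t^4·e^(-2·t) dt = -(t^4/2 + t^3 + 3·t^2/2 + 3·t/2 + 3/4)·e^(-2·t), the numerator is 3/4 - 1689·e^(-3/2)/512 and the denominator is 3/4.
Taking the ratio yields P = 0.01858.

P ≈ 0.0186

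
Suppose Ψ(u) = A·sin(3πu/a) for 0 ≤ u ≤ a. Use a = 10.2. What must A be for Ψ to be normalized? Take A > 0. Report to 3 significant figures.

Normalization requires ∫|Ψ|² du = 1, integrated from 0 to a.
Using sin²θ = (1 − cos 2θ)/2, carrying out the integral gives A² · a/2.
So A² = (a/2)^(−1).
With a = 10.2: A² = 0.1961 and A = 0.4428.

A ≈ 0.443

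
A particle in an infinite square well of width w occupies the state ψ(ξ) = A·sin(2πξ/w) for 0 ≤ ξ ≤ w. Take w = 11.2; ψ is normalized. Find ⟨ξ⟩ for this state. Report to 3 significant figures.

⟨ξ⟩ ≈ 5.60

⟨ξ⟩ = ∫ ξ |ψ|² dξ over the full domain.
Using sin²θ = (1 − cos 2θ)/2, the ratio of the moment integral to the normalization integral gives ⟨ξ⟩ = w/2.
Putting w = 11.2 gives 5.600.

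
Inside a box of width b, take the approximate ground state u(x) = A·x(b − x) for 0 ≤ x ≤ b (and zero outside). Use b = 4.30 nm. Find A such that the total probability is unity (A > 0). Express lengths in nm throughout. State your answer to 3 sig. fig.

Require ∫ |u|² dx = 1 over the whole domain.
Expanding the polynomial and integrating term by term, ∫|u|² dx = A²·(b^5/30).
Plugging in b = 4.30 yields A = 0.1429.

A ≈ 0.143 nm^(-5/2)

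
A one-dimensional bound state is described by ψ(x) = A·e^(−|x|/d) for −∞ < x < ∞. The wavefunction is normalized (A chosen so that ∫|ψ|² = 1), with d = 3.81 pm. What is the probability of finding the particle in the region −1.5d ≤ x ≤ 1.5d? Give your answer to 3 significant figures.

P = ∫_{−1.5d}^{1.5d} |ψ(x)|² dx.
The normalization integral ∫|ψ|²dx over the whole domain equals d·A², and A² cancels in the ratio.
By symmetry take twice the x ≥ 0 contribution in numerator and denominator; the 2's cancel. Substituting u = x/d, A² and the length scale cancel in the ratio: P = ∫_{0}^{1.5} e^(-2·u) du / ∫_{0}^{∞} e^(-2·u) du.
With ∫ e^(-2·u) du = -e^(-2·u)/2 + C, the region integral is 1/2 - e^(-3)/2 and the full one is 1/2.
Taking the ratio, P = 0.9502.

P ≈ 0.950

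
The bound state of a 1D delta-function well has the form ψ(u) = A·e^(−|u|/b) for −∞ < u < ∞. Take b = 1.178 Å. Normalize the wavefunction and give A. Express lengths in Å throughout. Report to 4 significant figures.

A ≈ 0.9214 Å^(-1/2)

We need A² ∫|f|² du = 1, taking the integral from −∞ to ∞.
∫|ψ|² du = A²·(b).
So A² = (b)^(−1).
With b = 1.178: A² = 0.84890 and A = 0.92136.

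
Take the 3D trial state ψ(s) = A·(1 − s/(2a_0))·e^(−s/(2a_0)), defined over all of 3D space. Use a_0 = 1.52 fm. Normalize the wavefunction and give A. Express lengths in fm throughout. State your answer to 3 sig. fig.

Normalization requires ∫|ψ|² 4πs² ds = 1, integrated from 0 to ∞.
The angular integral contributes 4π, leaving ∫₀^∞ s²|ψ|² ds.
∫|ψ|² 4πs² ds = A²·(8·π·a_0^3).
Setting this equal to 1 gives A² = 1/(8·π·a_0^3).
Plugging in a_0 = 1.52 yields A = 0.1064.

A ≈ 0.106 fm^(-3/2)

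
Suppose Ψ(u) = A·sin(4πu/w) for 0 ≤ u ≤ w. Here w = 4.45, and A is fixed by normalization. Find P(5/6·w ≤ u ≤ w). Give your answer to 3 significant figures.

P ≈ 0.201

The probability is P = ∫ |Ψ|² du over [5/6·w, w].
The normalization integral ∫|Ψ|²du over the whole domain equals w/2·A², and A² cancels in the ratio.
Let t = u/w; then A² and the length scale cancel, so P = ∫_{5/6}^{1} sin(4·π·t)^2 dt ÷ ∫_{0}^{1} sin(4·π·t)^2 dt.
Using ∫ sin(4·π·t)^2 dt = t/2 - sin(4·π·t)·cos(4·π·t)/(8·π), the numerator is √(3)/(32·π) + 1/12 and the denominator is 1/2.
The result is P = (√(3)/16 + π/6)/π.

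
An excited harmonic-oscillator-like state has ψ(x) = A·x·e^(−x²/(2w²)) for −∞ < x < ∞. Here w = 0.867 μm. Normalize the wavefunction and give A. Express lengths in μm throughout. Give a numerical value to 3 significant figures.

A ≈ 1.32 μm^(-3/2)

The normalization condition is ∫|ψ|² dx = 1 from −∞ to ∞.
∫|ψ|² dx = A²·(√(π)·w^3/2).
Hence A² = 1/[√(π)·w^3/2].
Plugging in w = 0.867 yields A = 1.316.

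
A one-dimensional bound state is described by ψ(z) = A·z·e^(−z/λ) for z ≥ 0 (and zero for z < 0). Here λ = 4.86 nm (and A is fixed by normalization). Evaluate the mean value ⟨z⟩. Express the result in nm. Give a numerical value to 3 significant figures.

By definition ⟨z⟩ = ∫ z |ψ(z)|² dz.
Using ∫₀^∞ zⁿ e^(−αz) dz = n!/αⁿ⁺¹, the ratio of the moment integral to the normalization integral gives ⟨z⟩ = 3·λ/2.
Putting λ = 4.86 gives 7.290.

⟨z⟩ ≈ 7.29 nm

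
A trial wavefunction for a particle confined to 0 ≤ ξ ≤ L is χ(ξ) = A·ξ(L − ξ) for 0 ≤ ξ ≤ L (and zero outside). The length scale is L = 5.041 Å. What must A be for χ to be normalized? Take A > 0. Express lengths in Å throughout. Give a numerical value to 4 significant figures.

A ≈ 0.09600 Å^(-5/2)

We need A² ∫|f|² dξ = 1, taking the integral from 0 to L.
Carrying out the integral gives A² · L^5/30.
With L = 5.041: A² = 0.0092159 and A = 0.095999.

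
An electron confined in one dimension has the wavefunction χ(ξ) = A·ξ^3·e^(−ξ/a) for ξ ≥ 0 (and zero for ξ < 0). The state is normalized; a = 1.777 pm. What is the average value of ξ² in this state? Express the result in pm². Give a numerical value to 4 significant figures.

⟨ξ^2⟩ ≈ 44.21 pm^2

The expectation value is the |χ|²-weighted average of ξ^2: ∫ ξ^2|χ|² dξ.
Recall ∫₀^∞ ξ^m e^(−ξ/β) dξ = m!·β^(m+1), since the A² factors cancel between numerator and denominator, ⟨ξ²⟩ = 14·a^2.
Putting a = 1.777 gives 44.208.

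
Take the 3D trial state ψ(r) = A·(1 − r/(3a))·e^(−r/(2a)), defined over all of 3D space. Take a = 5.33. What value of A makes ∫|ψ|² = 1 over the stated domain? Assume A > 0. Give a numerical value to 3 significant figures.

We need A² ∫|f|² 4πr² dr = 1, taking the integral from 0 to ∞.
(Spherical symmetry: dV = 4πr² dr.)
The integral (without the A² prefactor) comes out to 8·π·a^3/3.
So A² = (8·π·a^3/3)^(−1).
With a = 5.33: A² = 0.0007883 and A = 0.02808.

A ≈ 0.0281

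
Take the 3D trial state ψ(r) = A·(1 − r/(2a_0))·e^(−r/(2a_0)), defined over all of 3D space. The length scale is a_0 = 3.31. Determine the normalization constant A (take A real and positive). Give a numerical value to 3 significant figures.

A ≈ 0.0331

Normalization requires ∫|ψ|² 4πr² dr = 1, integrated from 0 to ∞.
The angular integral contributes 4π, leaving ∫₀^∞ r²|ψ|² dr.
With ψ = A·(1 − r/(2a_0))·e^(−r/(2a_0)), the integral evaluates to A²·[8·π·a_0^3].
So A² = (8·π·a_0^3)^(−1).
Substituting a_0 = 3.31 gives A² = 0.001097, so A = 0.03312.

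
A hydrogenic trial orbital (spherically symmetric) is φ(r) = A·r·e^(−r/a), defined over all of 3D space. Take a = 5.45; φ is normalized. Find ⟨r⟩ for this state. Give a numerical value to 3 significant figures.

⟨r⟩ ≈ 13.6

⟨r⟩ = ∫ r |φ|² 4πr² dr over the full domain.
With ∫₀^∞ r^5 e^(−αr) dr = 5!/α^6, the ratio of the moment integral to the normalization integral gives ⟨r⟩ = 5·a/2.
Putting a = 5.45 gives 13.63.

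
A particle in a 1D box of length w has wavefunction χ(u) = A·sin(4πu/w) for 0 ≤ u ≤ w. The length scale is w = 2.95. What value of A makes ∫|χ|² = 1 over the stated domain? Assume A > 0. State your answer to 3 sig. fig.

Require ∫ |χ|² du = 1 over the whole domain.
∫|χ|² du = A²·(w/2).
Setting this equal to 1 gives A² = 1/(w/2).
Substituting w = 2.95 gives A² = 0.6780, so A = 0.8234.

A ≈ 0.823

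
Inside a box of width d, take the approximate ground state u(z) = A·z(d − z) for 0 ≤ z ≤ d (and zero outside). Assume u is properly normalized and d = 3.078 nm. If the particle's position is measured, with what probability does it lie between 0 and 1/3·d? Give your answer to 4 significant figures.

The probability is P = ∫ |u|² dz over [0, 1/3·d].
Since A² = 1/(d^5/30), this is the region integral divided by the full normalization integral.
Substituting t = z/d, A² and the length scale cancel in the ratio: P = ∫_{0}^{1/3} t^2·(1 - t)^2 dt / ∫_{0}^{1} t^2·(1 - t)^2 dt.
Using ∫ t^2·(1 - t)^2 dt = t^3·(6·t^2 - 15·t + 10)/30, the numerator is 17/2430 and the denominator is 1/30.
Taking the ratio, P = 17/81.

P ≈ 0.2099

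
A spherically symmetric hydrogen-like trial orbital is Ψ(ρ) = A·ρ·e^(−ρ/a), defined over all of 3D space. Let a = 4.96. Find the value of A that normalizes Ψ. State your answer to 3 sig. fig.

We need A² ∫|f|² 4πρ² dρ = 1, taking the integral from 0 to ∞.
The integral (without the A² prefactor) comes out to 3·π·a^5.
Setting this equal to 1 gives A² = 1/(3·π·a^5).
Plugging in a = 4.96 yields A = 0.005945.

A ≈ 0.00595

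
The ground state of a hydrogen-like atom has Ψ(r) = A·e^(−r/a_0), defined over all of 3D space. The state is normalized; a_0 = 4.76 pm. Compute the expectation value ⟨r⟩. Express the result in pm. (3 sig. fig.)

⟨r⟩ = ∫ r |Ψ|² 4πr² dr over the full domain.
With ∫₀^∞ r^3 e^(−αr) dr = 3!/α^4, since the A² factors cancel between numerator and denominator, ⟨r⟩ = 3·a_0/2.
Putting a_0 = 4.76 gives 7.140.

⟨r⟩ ≈ 7.14 pm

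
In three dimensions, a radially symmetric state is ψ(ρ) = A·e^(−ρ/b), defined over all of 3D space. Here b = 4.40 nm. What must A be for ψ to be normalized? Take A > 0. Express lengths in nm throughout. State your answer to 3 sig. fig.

Normalization requires ∫|ψ|² 4πρ² dρ = 1, integrated from 0 to ∞.
The angular integral contributes 4π, leaving ∫₀^∞ ρ²|ψ|² dρ.
∫|ψ|² 4πρ² dρ = A²·(π·b^3).
Setting this equal to 1 gives A² = 1/(π·b^3).
Plugging in b = 4.40 yields A = 0.06113.

A ≈ 0.0611 nm^(-3/2)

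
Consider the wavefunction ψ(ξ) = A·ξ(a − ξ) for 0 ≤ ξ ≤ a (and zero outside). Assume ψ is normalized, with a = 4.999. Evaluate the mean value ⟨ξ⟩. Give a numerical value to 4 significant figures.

⟨ξ⟩ ≈ 2.500

By definition ⟨ξ⟩ = ∫ ξ |ψ(ξ)|² dξ.
Since the A² factors cancel between numerator and denominator, ⟨ξ⟩ = a/2.
With a = 4.999, ⟨ξ⟩ = 2.4995.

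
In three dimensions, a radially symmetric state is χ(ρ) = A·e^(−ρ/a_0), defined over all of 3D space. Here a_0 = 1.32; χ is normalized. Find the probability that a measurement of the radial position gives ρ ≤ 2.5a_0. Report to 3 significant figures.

With dV = 4πρ²dρ, the probability is ∫|χ|² dV over ρ ≤ 2.5a_0.
A² is fixed by ∫₀^∞ 4πρ²|χ|² dρ = 1, i.e. A² = (π·a_0^3)^(−1).
In terms of u = ρ/a_0 (A², 4π and the length scale all cancel between numerator and denominator), P = [∫_{0}^{2.5} u^2·e^(-2·u) du] / [∫_{0}^{∞} u^2·e^(-2·u) du].
An antiderivative of u^2·e^(-2·u) is -(2·u^2 + 2·u + 1)·e^(-2·u)/4; evaluating from 0 to 2.5 gives 1/4 - 37·e^(-5)/8, while the full integral is 1/4.
This evaluates to P = 0.8753.

P ≈ 0.875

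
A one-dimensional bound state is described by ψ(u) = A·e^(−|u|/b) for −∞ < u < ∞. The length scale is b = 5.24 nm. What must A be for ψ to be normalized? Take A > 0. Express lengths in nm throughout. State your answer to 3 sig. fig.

We need A² ∫|f|² du = 1, taking the integral from −∞ to ∞.
Using ∫₀^∞ uⁿ e^(−αu) du = n!/αⁿ⁺¹, the integral (without the A² prefactor) comes out to b.
Plugging in b = 5.24 yields A = 0.4369.

A ≈ 0.437 nm^(-1/2)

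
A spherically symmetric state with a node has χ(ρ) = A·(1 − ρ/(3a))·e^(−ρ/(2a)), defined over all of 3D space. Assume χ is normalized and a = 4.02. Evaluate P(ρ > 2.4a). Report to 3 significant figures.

P = ∫ |χ|² 4πρ² dρ over ρ > 2.4a.
Normalization gives A² = 1/(8·π·a^3/3).
Substituting u = ρ/a, A², 4π and the length scale all cancel in the ratio: P = ∫_{2.4}^{∞} u^2·(1 - u/3)^2·e^(-u) du / ∫_{0}^{∞} u^2·(1 - u/3)^2·e^(-u) du.
With ∫ u^2·(1 - u/3)^2·e^(-u) du = (-u^4 + 2·u^3 - 3·u^2 - 6·u - 6)·e^(-u)/9 + C, the region integral is 9002·e^(-12/5)/1875 and the full one is 2/3.
Taking the ratio yields P = 0.6533.

P ≈ 0.653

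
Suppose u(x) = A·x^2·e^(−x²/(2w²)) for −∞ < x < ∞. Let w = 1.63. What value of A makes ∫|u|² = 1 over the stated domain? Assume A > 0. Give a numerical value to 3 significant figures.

The normalization condition is ∫|u|² dx = 1 from −∞ to ∞.
The integral (without the A² prefactor) comes out to 3·√(π)·w^5/4.
So A² = (3·√(π)·w^5/4)^(−1).
Substituting w = 1.63 gives A² = 0.06538, so A = 0.2557.

A ≈ 0.256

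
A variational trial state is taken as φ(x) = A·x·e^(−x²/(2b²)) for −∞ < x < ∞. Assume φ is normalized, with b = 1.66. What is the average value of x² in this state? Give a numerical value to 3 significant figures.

By definition ⟨x²⟩ = ∫ x^2 |φ(x)|² dx.
Using the Gaussian integral ∫_{−∞}^{∞} e^(−αx²) dx = √(π/α), since the A² factors cancel between numerator and denominator, ⟨x²⟩ = 3·b^2/2.
Putting b = 1.66 gives 4.133.

⟨x^2⟩ ≈ 4.13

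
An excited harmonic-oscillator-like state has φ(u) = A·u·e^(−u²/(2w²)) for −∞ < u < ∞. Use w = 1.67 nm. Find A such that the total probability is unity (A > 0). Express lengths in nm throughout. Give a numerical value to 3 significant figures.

We need A² ∫|f|² du = 1, taking the integral from −∞ to ∞.
The integral (without the A² prefactor) comes out to √(π)·w^3/2.
Hence A² = 1/[√(π)·w^3/2].
Plugging in w = 1.67 yields A = 0.4922.

A ≈ 0.492 nm^(-3/2)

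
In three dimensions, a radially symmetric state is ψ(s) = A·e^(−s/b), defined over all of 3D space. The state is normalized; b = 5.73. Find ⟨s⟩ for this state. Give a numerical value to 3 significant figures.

⟨s⟩ = ∫ s |ψ|² 4πs² ds over the full domain.
Using ∫₀^∞ sⁿ e^(−αs) ds = n!/αⁿ⁺¹, evaluating both integrals, ⟨s⟩ = 3·b/2.
With b = 5.73, ⟨s⟩ = 8.595.

⟨s⟩ ≈ 8.60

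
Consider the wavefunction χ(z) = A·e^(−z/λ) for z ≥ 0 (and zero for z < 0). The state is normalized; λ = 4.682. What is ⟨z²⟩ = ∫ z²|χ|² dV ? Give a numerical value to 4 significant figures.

The expectation value is the |χ|²-weighted average of z^2: ∫ z^2|χ|² dz.
Using ∫₀^∞ zⁿ e^(−αz) dz = n!/αⁿ⁺¹, the ratio of the moment integral to the normalization integral gives ⟨z²⟩ = λ^2/2.
With λ = 4.682, ⟨z^2⟩ = 10.961.

⟨z^2⟩ ≈ 10.96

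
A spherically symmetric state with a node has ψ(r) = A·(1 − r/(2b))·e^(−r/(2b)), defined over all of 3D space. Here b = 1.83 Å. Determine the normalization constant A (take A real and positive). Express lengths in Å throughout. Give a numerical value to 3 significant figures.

A ≈ 0.0806 Å^(-3/2)

We need A² ∫|f|² 4πr² dr = 1, taking the integral from 0 to ∞.
Carrying out the integral gives A² · 8·π·b^3.
Setting this equal to 1 gives A² = 1/(8·π·b^3).
Plugging in b = 1.83 yields A = 0.08058.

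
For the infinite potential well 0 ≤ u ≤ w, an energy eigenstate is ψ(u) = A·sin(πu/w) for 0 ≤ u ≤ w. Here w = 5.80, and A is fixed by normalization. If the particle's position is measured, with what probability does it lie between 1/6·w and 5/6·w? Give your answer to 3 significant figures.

P ≈ 0.942

P = ∫_{1/6·w}^{5/6·w} |ψ(u)|² du.
With A² fixed by ∫|ψ|² = 1, i.e. A² = (w/2)^(−1), substitute and integrate.
Let t = u/w; then A² and the length scale cancel, so P = ∫_{1/6}^{5/6} sin(π·t)^2 dt ÷ ∫_{0}^{1} sin(π·t)^2 dt.
An antiderivative of sin(π·t)^2 is t/2 - sin(2·π·t)/(4·π); evaluating from 1/6 to 5/6 gives √(3)/(4·π) + 1/3, while the full integral is 1/2.
Evaluating gives P = √(3)/(2·π) + 2/3.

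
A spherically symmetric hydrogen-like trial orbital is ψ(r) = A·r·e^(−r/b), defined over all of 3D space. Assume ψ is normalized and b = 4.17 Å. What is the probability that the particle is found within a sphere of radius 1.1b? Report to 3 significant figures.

Integrate the radial probability density 4πr²|ψ|² over r ≤ 1.1b.
A² is fixed by ∫₀^∞ 4πr²|ψ|² dr = 1, i.e. A² = (3·π·b^5)^(−1).
Substituting u = r/b, A², 4π and the length scale all cancel in the ratio: P = ∫_{0}^{1.1} u^4·e^(-2·u) du / ∫_{0}^{∞} u^4·e^(-2·u) du.
An antiderivative of u^4·e^(-2·u) is -(u^4/2 + u^3 + 3·u^2/2 + 3·u/2 + 3/4)·e^(-2·u); evaluating from 0 to 1.1 gives ≈ 0.054372, while the full integral is 3/4.
The region integral divided by the full integral gives P = 0.07250.

P ≈ 0.0725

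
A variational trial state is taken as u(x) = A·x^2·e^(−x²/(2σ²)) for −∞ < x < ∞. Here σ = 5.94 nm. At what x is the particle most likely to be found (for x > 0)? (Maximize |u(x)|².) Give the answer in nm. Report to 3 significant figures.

x ≈ 8.40 nm

Set d/dx [|u(x)|²] = 0 and solve for x > 0.
Solving yields x = √(2)·σ.
With σ = 5.94, the value of x > 0 at which the probability density is greatest is 8.400 nm.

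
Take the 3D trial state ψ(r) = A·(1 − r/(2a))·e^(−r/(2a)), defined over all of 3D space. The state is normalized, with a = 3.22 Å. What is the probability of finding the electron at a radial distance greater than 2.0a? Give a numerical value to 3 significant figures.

P = ∫ |ψ|² 4πr² dr over r > 2.0a.
A² is fixed by ∫₀^∞ 4πr²|ψ|² dr = 1, i.e. A² = (8·π·a^3)^(−1).
In terms of u = r/a (A², 4π and the length scale all cancel between numerator and denominator), P = [∫_{2.0}^{∞} u^2·(1 - u/2)^2·e^(-u) du] / [∫_{0}^{∞} u^2·(1 - u/2)^2·e^(-u) du].
An antiderivative of u^2·(1 - u/2)^2·e^(-u) is -(u^4/4 + u^2 + 2·u + 2)·e^(-u); evaluating from 2.0 to ∞ gives 14·e^(-2), while the full integral is 2.
Taking the ratio yields P = 0.9473.

P ≈ 0.947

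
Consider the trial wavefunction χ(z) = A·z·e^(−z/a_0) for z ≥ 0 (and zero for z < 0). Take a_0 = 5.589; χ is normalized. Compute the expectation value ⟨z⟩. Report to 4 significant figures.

By definition ⟨z⟩ = ∫ z |χ(z)|² dz.
With ∫₀^∞ z^3 e^(−αz) dz = 3!/α^4, the ratio of the moment integral to the normalization integral gives ⟨z⟩ = 3·a_0/2.
Putting a_0 = 5.589 gives 8.3835.

⟨z⟩ ≈ 8.384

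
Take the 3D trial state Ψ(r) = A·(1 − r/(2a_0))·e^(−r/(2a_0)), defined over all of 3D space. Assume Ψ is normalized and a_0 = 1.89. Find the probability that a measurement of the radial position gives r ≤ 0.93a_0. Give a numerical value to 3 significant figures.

P ≈ 0.0310

P = ∫ |Ψ|² 4πr² dr over r ≤ 0.93a_0.
The full normalization integral is A²·[8·π·a_0^3] = 1, fixing A².
Let u = r/a_0; then A², 4π and the length scale all cancel, so P = ∫_{0}^{0.93} u^2·(1 - u/2)^2·e^(-u) du ÷ ∫_{0}^{∞} u^2·(1 - u/2)^2·e^(-u) du.
An antiderivative of u^2·(1 - u/2)^2·e^(-u) is -(u^4/4 + u^2 + 2·u + 2)·e^(-u); evaluating from 0 to 0.93 gives ≈ 0.061986, while the full integral is 2.
The region integral divided by the full integral gives P = 0.03099.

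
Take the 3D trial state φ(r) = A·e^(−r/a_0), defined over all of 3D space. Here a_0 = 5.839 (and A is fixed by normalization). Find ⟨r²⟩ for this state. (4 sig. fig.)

By definition ⟨r²⟩ = ∫ r^2 |φ(r)|² 4πr² dr.
With ∫₀^∞ r^4 e^(−αr) dr = 4!/α^5, since the A² factors cancel between numerator and denominator, ⟨r²⟩ = 3·a_0^2.
Putting a_0 = 5.839 gives 102.28.

⟨r^2⟩ ≈ 102.3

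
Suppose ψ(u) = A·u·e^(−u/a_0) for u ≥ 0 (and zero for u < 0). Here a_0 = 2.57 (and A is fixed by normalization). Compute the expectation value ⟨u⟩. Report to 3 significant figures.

⟨u⟩ = ∫ u |ψ|² du over the full domain.
The ratio of the moment integral to the normalization integral gives ⟨u⟩ = 3·a_0/2.
Putting a_0 = 2.57 gives 3.855.

⟨u⟩ ≈ 3.86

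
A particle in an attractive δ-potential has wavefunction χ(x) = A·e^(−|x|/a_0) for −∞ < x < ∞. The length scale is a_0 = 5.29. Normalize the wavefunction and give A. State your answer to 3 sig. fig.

Normalization requires ∫|χ|² dx = 1, integrated from −∞ to ∞.
Recall ∫₀^∞ x^m e^(−x/β) dx = m!·β^(m+1), the integral (without the A² prefactor) comes out to a_0.
Setting this equal to 1 gives A² = 1/(a_0).
Substituting a_0 = 5.29 gives A² = 0.1890, so A = 0.4348.

A ≈ 0.435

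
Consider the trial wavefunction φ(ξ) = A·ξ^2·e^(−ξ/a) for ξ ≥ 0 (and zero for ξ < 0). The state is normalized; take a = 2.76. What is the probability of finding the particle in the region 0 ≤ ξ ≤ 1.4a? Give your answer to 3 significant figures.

The probability is P = ∫ |φ|² dξ over [0, 1.4a].
With A² fixed by ∫|φ|² = 1, i.e. A² = (3·a^5/4)^(−1), substitute and integrate.
Substituting u = ξ/a, A² and the length scale cancel in the ratio: P = ∫_{0}^{1.4} u^4·e^(-2·u) du / ∫_{0}^{∞} u^4·e^(-2·u) du.
With ∫ u^4·e^(-2·u) du = -(u^4/2 + u^3 + 3·u^2/2 + 3·u/2 + 3/4)·e^(-2·u) + C, the region integral is ≈ 0.11424 and the full one is 3/4.
Taking the ratio, P = 0.1523.

P ≈ 0.152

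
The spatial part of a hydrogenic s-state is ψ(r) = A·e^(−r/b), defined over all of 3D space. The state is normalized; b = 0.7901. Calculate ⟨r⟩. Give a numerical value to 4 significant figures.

⟨r⟩ ≈ 1.185

By definition ⟨r⟩ = ∫ r |ψ(r)|² 4πr² dr.
Using ∫₀^∞ rⁿ e^(−αr) dr = n!/αⁿ⁺¹, the ratio of the moment integral to the normalization integral gives ⟨r⟩ = 3·b/2.
With b = 0.7901, ⟨r⟩ = 1.1852.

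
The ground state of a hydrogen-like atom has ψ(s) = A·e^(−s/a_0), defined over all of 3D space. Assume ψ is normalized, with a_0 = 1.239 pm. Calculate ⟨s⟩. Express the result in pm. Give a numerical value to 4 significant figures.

⟨s⟩ ≈ 1.859 pm

⟨s⟩ = ∫ s |ψ|² 4πs² ds over the full domain.
Since the A² factors cancel between numerator and denominator, ⟨s⟩ = 3·a_0/2.
Putting a_0 = 1.239 gives 1.8585.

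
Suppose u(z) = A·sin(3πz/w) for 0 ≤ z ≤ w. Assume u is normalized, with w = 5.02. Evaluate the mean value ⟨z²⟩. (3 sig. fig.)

⟨z²⟩ = ∫ z^2 |u|² dz over the full domain.
Using sin²θ = (1 − cos 2θ)/2, evaluating both integrals, ⟨z²⟩ = -w^2/(18·π^2) + w^2/3.
With w = 5.02, ⟨z^2⟩ = 8.258.

⟨z^2⟩ ≈ 8.26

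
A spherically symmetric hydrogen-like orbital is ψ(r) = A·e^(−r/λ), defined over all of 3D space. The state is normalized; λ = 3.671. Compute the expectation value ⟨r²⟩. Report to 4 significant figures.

By definition ⟨r²⟩ = ∫ r^2 |ψ(r)|² 4πr² dr.
With ∫₀^∞ r^4 e^(−αr) dr = 4!/α^5, evaluating both integrals, ⟨r²⟩ = 3·λ^2.
With λ = 3.671, ⟨r^2⟩ = 40.429.

⟨r^2⟩ ≈ 40.43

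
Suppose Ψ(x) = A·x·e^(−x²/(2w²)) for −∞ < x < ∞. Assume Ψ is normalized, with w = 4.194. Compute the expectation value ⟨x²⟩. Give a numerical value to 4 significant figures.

⟨x²⟩ = ∫ x^2 |Ψ|² dx over the full domain.
Using the Gaussian integral ∫_{−∞}^{∞} e^(−αx²) dx = √(π/α), the ratio of the moment integral to the normalization integral gives ⟨x²⟩ = 3·w^2/2.
With w = 4.194, ⟨x^2⟩ = 26.384.

⟨x^2⟩ ≈ 26.38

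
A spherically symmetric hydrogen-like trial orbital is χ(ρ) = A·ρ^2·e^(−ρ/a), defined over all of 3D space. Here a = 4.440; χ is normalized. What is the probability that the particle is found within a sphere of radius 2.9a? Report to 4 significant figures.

Integrate the radial probability density 4πρ²|χ|² over ρ ≤ 2.9a.
A² is fixed by ∫₀^∞ 4πρ²|χ|² dρ = 1, i.e. A² = (45·π·a^7/2)^(−1).
Substituting u = ρ/a, A², 4π and the length scale all cancel in the ratio: P = ∫_{0}^{2.9} u^6·e^(-2·u) du / ∫_{0}^{∞} u^6·e^(-2·u) du.
Using ∫ u^6·e^(-2·u) du = -(4·u^6 + 12·u^5 + 30·u^4 + 60·u^3 + 90·u^2 + 90·u + 45)·e^(-2·u)/8, the numerator is ≈ 2.03405 and the denominator is 45/8.
The region integral divided by the full integral gives P = 0.36161.

P ≈ 0.3616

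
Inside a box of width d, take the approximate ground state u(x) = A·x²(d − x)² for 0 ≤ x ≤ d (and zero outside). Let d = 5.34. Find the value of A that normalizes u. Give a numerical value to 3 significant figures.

A ≈ 0.0134

Normalization requires ∫|u|² dx = 1, integrated from 0 to d.
Expanding the polynomial and integrating term by term, with u = A·x²(d − x)², the integral evaluates to A²·[d^9/630].
So A² = (d^9/630)^(−1).
Substituting d = 5.34 gives A² = 0.0001784, so A = 0.01336.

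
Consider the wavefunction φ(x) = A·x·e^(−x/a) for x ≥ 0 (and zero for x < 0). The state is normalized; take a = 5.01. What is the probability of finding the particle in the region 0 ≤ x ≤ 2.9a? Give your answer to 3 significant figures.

|φ|² is the probability density, so P = ∫_{0}^{2.9a} |φ|² dx.
The normalization integral ∫|φ|²dx over the whole domain equals a^3/4·A², and A² cancels in the ratio.
Substituting u = x/a, A² and the length scale cancel in the ratio: P = ∫_{0}^{2.9} u^2·e^(-2·u) du / ∫_{0}^{∞} u^2·e^(-2·u) du.
With ∫ u^2·e^(-2·u) du = -(2·u^2 + 2·u + 1)·e^(-2·u)/4 + C, the region integral is 1/4 - 1181·e^(-29/5)/200 and the full one is 1/4.
Evaluating gives P = 0.9285.

P ≈ 0.928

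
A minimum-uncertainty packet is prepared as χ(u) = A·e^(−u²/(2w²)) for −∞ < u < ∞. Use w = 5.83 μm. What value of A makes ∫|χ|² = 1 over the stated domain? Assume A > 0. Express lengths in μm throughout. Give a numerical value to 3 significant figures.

Normalization requires ∫|χ|² du = 1, integrated from −∞ to ∞.
Using the Gaussian integral ∫_{−∞}^{∞} e^(−αu²) du = √(π/α), carrying out the integral gives A² · √(π)·w.
Setting this equal to 1 gives A² = 1/(√(π)·w).
With w = 5.83: A² = 0.09677 and A = 0.3111.

A ≈ 0.311 μm^(-1/2)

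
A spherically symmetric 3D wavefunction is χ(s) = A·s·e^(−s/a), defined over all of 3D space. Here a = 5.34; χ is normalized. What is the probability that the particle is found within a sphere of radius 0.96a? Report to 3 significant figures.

P ≈ 0.0457

P = ∫ |χ|² 4πs² ds over s ≤ 0.96a.
A² is fixed by ∫₀^∞ 4πs²|χ|² ds = 1, i.e. A² = (3·π·a^5)^(−1).
In terms of u = s/a (A², 4π and the length scale all cancel between numerator and denominator), P = [∫_{0}^{0.96} u^4·e^(-2·u) du] / [∫_{0}^{∞} u^4·e^(-2·u) du].
Using ∫ u^4·e^(-2·u) du = -(u^4/2 + u^3 + 3·u^2/2 + 3·u/2 + 3/4)·e^(-2·u), the numerator is ≈ 0.034293 and the denominator is 3/4.
This evaluates to P = 0.04572.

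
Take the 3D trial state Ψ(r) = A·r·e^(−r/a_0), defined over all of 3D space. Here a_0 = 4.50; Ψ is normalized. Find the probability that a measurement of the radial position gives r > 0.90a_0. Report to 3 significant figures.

P = ∫ |Ψ|² 4πr² dr over r > 0.90a_0.
The full normalization integral is A²·[3·π·a_0^5] = 1, fixing A².
In terms of u = r/a_0 (A², 4π and the length scale all cancel between numerator and denominator), P = [∫_{0.90}^{∞} u^4·e^(-2·u) du] / [∫_{0}^{∞} u^4·e^(-2·u) du].
An antiderivative of u^4·e^(-2·u) is -(u^4/2 + u^3 + 3·u^2/2 + 3·u/2 + 3/4)·e^(-2·u); evaluating from 0.90 to ∞ gives ≈ 0.72270, while the full integral is 3/4.
The region integral divided by the full integral gives P = 0.9636.

P ≈ 0.964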